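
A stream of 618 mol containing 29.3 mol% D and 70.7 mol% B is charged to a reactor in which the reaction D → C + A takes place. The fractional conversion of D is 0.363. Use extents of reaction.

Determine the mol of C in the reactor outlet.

65.7 mol

D reacted = 0.363 × 181.1 = 65.73 mol; ν_D = −1, so ξ = 65.73/1 = 65.73 mol.
Outlet amounts (n = n₀ + ν ξ):
  D: 181.1 − 1(65.73) = 115.3
  C: 0 + 1(65.73) = 65.73
  A: 0 + 1(65.73) = 65.73
  B: 436.9 (inert)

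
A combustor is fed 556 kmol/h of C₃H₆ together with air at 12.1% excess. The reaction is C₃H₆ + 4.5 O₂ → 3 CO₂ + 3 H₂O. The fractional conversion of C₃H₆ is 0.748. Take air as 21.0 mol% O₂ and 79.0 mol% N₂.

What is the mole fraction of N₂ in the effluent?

Stoichiometric O₂ = 4.5 × 556 = 2502 kmol/h; O₂ fed = 2502 × 1.121 = 2805 kmol/h.
N₂ fed = 2805 × 79/21 = 10550 kmol/h.
Fuel reacted = 0.748 × 556 → ξ = 415.9 kmol/h.
Outlet (n = n₀ + ν ξ):
  C₃H₆: 556 − 1(415.9) = 140.1
  O₂: 2805 − 4.5(415.9) = 933.2
  N₂: 10550 (inert)
  CO₂: 0 + 3(415.9) = 1248
  H₂O: 0 + 3(415.9) = 1248
Total out = 14120 kmol/h; y_N₂ = 10550 / 14120 = 0.7473.

0.747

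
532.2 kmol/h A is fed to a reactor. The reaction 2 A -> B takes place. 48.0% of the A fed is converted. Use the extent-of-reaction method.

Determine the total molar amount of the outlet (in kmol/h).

A reacted = 0.48 × 532.2 = 255.5 kmol/h; ν_A = −2, so ξ = 255.5/2 = 127.7 kmol/h.
Outlet amounts (n = n₀ + ν ξ):
  A: 532.2 − 2(127.7) = 276.7
  B: 0 + 1(127.7) = 127.7
Total out = 276.7 + 127.7 = 404.5 kmol/h.

404 kmol/h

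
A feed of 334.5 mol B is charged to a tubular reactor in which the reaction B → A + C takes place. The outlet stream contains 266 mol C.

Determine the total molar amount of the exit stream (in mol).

600 mol

For C: n = n₀ + 1ξ → 266 = 0 + 1ξ, giving ξ = 266 mol.
Outlet amounts (n = n₀ + ν ξ):
  B: 334.5 − 1(266) = 68.5
  A: 0 + 1(266) = 266
  C: 0 + 1(266) = 266
Total out = 68.5 + 266 + 266 = 600.5 mol.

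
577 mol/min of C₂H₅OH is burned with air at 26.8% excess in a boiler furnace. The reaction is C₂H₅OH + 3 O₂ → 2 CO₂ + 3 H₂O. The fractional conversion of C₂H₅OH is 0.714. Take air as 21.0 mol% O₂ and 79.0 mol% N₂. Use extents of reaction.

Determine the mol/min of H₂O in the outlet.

Stoichiometric O₂ = 3 × 577 = 1731 mol/min; O₂ fed = 1731 × 1.268 = 2195 mol/min.
N₂ fed = 2195 × 79/21 = 8257 mol/min.
Fuel reacted = 0.714 × 577 → ξ = 412 mol/min.
Outlet (n = n₀ + ν ξ):
  C₂H₅OH: 577 − 1(412) = 165
  O₂: 2195 − 3(412) = 959
  N₂: 8257 (inert)
  CO₂: 0 + 2(412) = 824
  H₂O: 0 + 3(412) = 1236

1240 mol/min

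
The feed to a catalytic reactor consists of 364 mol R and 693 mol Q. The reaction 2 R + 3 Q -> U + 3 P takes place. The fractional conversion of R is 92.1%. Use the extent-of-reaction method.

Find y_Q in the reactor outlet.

R reacted = 0.921 × 364 = 335.2 mol; ν_R = −2, so ξ = 335.2/2 = 167.6 mol.
Outlet amounts (n = n₀ + ν ξ):
  R: 364 − 2(167.6) = 28.76
  Q: 693 − 3(167.6) = 190.1
  U: 0 + 1(167.6) = 167.6
  P: 0 + 3(167.6) = 502.9
Total out = 889.4 mol; y_Q = 190.1 / 889.4 = 0.2138.

0.214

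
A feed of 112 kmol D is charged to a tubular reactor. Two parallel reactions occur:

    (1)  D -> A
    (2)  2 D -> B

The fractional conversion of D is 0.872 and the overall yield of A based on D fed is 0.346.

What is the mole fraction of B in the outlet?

Yield of A: 1ξ₁ / 112 = 0.346 → ξ₁ = 38.75 kmol.
Conversion of D: 1ξ₁ + 2ξ₂ = 0.872 × 112 = 97.66 → ξ₂ = 29.46 kmol.
Outlet amounts (n = n₀ + Σ ν·ξ):
  D: 112 − 1(38.75) − 2(29.46) = 14.34
  A: 0 + 1(38.75) = 38.75
  B: 0 + 1(29.46) = 29.46
Total out = 82.54 kmol; y_B = 29.46 / 82.54 = 0.3569.

0.357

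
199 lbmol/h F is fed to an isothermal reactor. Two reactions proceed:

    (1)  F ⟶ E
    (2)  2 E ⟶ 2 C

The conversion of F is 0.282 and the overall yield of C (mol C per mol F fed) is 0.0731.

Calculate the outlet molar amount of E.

Conversion of F: F consumed = 1ξ₁ = 0.282 × 199 → ξ₁ = 56.12 lbmol/h.
Yield of C: 2ξ₂ / 199 = 0.0731 → ξ₂ = 7.273 lbmol/h.
Outlet amounts (n = n₀ + Σ ν·ξ):
  F: 199 − 1(56.12) = 142.9
  E: 0 + 1(56.12) − 2(7.273) = 41.57
  C: 0 + 2(7.273) = 14.55

41.6 lbmol/h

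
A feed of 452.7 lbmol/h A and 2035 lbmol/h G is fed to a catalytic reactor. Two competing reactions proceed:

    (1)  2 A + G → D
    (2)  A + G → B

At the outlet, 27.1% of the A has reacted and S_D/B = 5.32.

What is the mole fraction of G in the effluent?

0.832

Conversion of A: A consumed = 0.271 × 452.7 = 122.7 lbmol/h = 2ξ₁ + 1ξ₂.
Selectivity: 1ξ₁ / (1ξ₂) = 5.32 → ξ₁ = 5.32 ξ₂.
Substitute: (2·5.32 + 1) ξ₂ = 122.7 → ξ₂ = 10.54 lbmol/h, ξ₁ = 56.07 lbmol/h.
Outlet amounts (n = n₀ + Σ ν·ξ):
  A: 452.7 − 2(56.07) − 1(10.54) = 330
  G: 2035 − 1(56.07) − 1(10.54) = 1968
  D: 0 + 1(56.07) = 56.07
  B: 0 + 1(10.54) = 10.54
Total out = 2365 lbmol/h; y_G = 1968 / 2365 = 0.8323.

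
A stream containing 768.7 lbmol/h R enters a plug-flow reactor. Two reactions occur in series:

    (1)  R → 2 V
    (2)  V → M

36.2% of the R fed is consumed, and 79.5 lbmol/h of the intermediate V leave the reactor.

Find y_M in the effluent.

Conversion of R: R consumed = 1ξ₁ = 0.362 × 768.7 → ξ₁ = 278.3 lbmol/h.
V balance: n_V = 0 + 2ξ₁ − 1ξ₂ = 79.5 → ξ₂ = (2·278.3 − 79.5)/1 = 477 lbmol/h.
Outlet amounts (n = n₀ + Σ ν·ξ):
  R: 768.7 − 1(278.3) = 490.4
  V: 0 + 2(278.3) − 1(477) = 79.5
  M: 0 + 1(477) = 477
Total out = 1047 lbmol/h; y_M = 477 / 1047 = 0.4556.

0.456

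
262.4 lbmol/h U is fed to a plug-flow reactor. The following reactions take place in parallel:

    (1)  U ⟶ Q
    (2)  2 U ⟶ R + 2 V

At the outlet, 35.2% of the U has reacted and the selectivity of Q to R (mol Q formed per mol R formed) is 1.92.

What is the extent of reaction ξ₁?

Conversion of U: U consumed = 0.352 × 262.4 = 92.36 lbmol/h = 1ξ₁ + 2ξ₂.
Selectivity: 1ξ₁ / (1ξ₂) = 1.92 → ξ₁ = 1.92 ξ₂.
Substitute: (1·1.92 + 2) ξ₂ = 92.36 → ξ₂ = 23.56 lbmol/h, ξ₁ = 45.24 lbmol/h.
Outlet amounts (n = n₀ + Σ ν·ξ):
  U: 262.4 − 1(45.24) − 2(23.56) = 170
  Q: 0 + 1(45.24) = 45.24
  R: 0 + 1(23.56) = 23.56
  V: 0 + 2(23.56) = 47.12

ξ₁ = 45.2 lbmol/h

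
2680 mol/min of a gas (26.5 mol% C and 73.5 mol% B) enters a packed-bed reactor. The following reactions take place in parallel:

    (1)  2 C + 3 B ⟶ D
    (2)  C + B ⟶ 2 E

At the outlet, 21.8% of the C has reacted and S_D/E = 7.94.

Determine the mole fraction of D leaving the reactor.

Conversion of C: C consumed = 0.218 × 710.2 = 154.8 mol/min = 2ξ₁ + 1ξ₂.
Selectivity: 1ξ₁ / (2ξ₂) = 7.94 → ξ₁ = 15.88 ξ₂.
Substitute: (2·15.88 + 1) ξ₂ = 154.8 → ξ₂ = 4.726 mol/min, ξ₁ = 75.05 mol/min.
Outlet amounts (n = n₀ + Σ ν·ξ):
  C: 710.2 − 2(75.05) − 1(4.726) = 555.4
  B: 1970 − 3(75.05) − 1(4.726) = 1740
  D: 0 + 1(75.05) = 75.05
  E: 0 + 2(4.726) = 9.452
Total out = 2380 mol/min; y_D = 75.05 / 2380 = 0.03154.

0.0315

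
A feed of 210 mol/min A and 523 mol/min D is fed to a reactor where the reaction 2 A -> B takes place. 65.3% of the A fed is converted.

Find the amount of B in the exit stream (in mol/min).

68.6 mol/min

A reacted = 0.653 × 210 = 137.1 mol/min; ν_A = −2, so ξ = 137.1/2 = 68.56 mol/min.
Outlet amounts (n = n₀ + ν ξ):
  A: 210 − 2(68.56) = 72.87
  B: 0 + 1(68.56) = 68.56
  D: 523 (inert)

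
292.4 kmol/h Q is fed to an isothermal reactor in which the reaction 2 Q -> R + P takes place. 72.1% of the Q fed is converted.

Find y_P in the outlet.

0.36

Q reacted = 0.721 × 292.4 = 210.8 kmol/h; ν_Q = −2, so ξ = 210.8/2 = 105.4 kmol/h.
Outlet amounts (n = n₀ + ν ξ):
  Q: 292.4 − 2(105.4) = 81.58
  R: 0 + 1(105.4) = 105.4
  P: 0 + 1(105.4) = 105.4
Total out = 292.4 kmol/h; y_P = 105.4 / 292.4 = 0.3605.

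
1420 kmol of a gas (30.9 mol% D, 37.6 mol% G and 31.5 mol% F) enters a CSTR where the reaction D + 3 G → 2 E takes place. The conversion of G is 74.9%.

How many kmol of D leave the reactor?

G reacted = 0.749 × 533.9 = 399.9 kmol; ν_G = −3, so ξ = 399.9/3 = 133.3 kmol.
Outlet amounts (n = n₀ + ν ξ):
  D: 438.8 − 1(133.3) = 305.5
  G: 533.9 − 3(133.3) = 134
  E: 0 + 2(133.3) = 266.6
  F: 447.3 (inert)

305 kmol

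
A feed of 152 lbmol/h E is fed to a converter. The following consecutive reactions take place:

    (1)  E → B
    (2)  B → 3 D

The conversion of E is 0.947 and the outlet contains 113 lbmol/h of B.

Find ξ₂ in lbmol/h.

ξ₂ = 30.9 lbmol/h

Conversion of E: E consumed = 1ξ₁ = 0.947 × 152 → ξ₁ = 143.9 lbmol/h.
B balance: n_B = 0 + 1ξ₁ − 1ξ₂ = 113 → ξ₂ = (1·143.9 − 113)/1 = 30.94 lbmol/h.
Outlet amounts (n = n₀ + Σ ν·ξ):
  E: 152 − 1(143.9) = 8.056
  B: 0 + 1(143.9) − 1(30.94) = 113
  D: 0 + 3(30.94) = 92.83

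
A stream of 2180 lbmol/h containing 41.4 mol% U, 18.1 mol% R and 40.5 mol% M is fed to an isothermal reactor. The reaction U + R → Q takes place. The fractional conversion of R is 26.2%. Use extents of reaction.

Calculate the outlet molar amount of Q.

R reacted = 0.262 × 394.6 = 103.4 lbmol/h; ν_R = −1, so ξ = 103.4/1 = 103.4 lbmol/h.
Outlet amounts (n = n₀ + ν ξ):
  U: 902.5 − 1(103.4) = 799.1
  R: 394.6 − 1(103.4) = 291.2
  Q: 0 + 1(103.4) = 103.4
  M: 882.9 (inert)

103 lbmol/h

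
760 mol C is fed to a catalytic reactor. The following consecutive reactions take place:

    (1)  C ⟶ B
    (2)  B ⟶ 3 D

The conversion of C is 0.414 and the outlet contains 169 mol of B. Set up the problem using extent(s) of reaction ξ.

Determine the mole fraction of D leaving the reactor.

Conversion of C: C consumed = 1ξ₁ = 0.414 × 760 → ξ₁ = 314.6 mol.
B balance: n_B = 0 + 1ξ₁ − 1ξ₂ = 169 → ξ₂ = (1·314.6 − 169)/1 = 145.6 mol.
Outlet amounts (n = n₀ + Σ ν·ξ):
  C: 760 − 1(314.6) = 445.4
  B: 0 + 1(314.6) − 1(145.6) = 169
  D: 0 + 3(145.6) = 436.9
Total out = 1051 mol; y_D = 436.9 / 1051 = 0.4156.

0.416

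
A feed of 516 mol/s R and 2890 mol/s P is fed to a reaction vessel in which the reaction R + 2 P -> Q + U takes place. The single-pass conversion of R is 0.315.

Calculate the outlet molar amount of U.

163 mol/s

R reacted = 0.315 × 516 = 162.5 mol/s; ν_R = −1, so ξ = 162.5/1 = 162.5 mol/s.
Outlet amounts (n = n₀ + ν ξ):
  R: 516 − 1(162.5) = 353.5
  P: 2890 − 2(162.5) = 2565
  Q: 0 + 1(162.5) = 162.5
  U: 0 + 1(162.5) = 162.5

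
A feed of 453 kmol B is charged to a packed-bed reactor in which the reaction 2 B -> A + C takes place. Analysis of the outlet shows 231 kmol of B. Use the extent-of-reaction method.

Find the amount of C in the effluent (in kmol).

For B: n = n₀ − 2ξ → 231 = 453 − 2ξ, giving ξ = 111 kmol.
Outlet amounts (n = n₀ + ν ξ):
  B: 453 − 2(111) = 231
  A: 0 + 1(111) = 111
  C: 0 + 1(111) = 111

111 kmol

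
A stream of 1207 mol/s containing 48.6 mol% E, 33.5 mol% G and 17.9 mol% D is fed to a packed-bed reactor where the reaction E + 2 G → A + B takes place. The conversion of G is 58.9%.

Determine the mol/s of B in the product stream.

119 mol/s

G reacted = 0.589 × 404.3 = 238.2 mol/s; ν_G = −2, so ξ = 238.2/2 = 119.1 mol/s.
Outlet amounts (n = n₀ + ν ξ):
  E: 586.6 − 1(119.1) = 467.5
  G: 404.3 − 2(119.1) = 166.2
  A: 0 + 1(119.1) = 119.1
  B: 0 + 1(119.1) = 119.1
  D: 216.1 (inert)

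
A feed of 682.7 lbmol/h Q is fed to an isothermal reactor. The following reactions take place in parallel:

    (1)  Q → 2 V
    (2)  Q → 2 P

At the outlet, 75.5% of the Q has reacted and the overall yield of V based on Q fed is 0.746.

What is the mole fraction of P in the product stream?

Yield of V: 2ξ₁ / 682.7 = 0.746 → ξ₁ = 254.6 lbmol/h.
Conversion of Q: 1ξ₁ + 1ξ₂ = 0.755 × 682.7 = 515.4 → ξ₂ = 260.8 lbmol/h.
Outlet amounts (n = n₀ + Σ ν·ξ):
  Q: 682.7 − 1(254.6) − 1(260.8) = 167.3
  V: 0 + 2(254.6) = 509.3
  P: 0 + 2(260.8) = 521.6
Total out = 1198 lbmol/h; y_P = 521.6 / 1198 = 0.4353.

0.435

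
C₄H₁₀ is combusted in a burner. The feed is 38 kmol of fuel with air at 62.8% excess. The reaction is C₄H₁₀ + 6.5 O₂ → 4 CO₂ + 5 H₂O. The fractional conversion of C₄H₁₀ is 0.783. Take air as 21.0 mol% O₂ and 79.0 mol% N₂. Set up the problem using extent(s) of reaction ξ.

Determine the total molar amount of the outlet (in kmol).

2000 kmol

Stoichiometric O₂ = 6.5 × 38 = 247 kmol; O₂ fed = 247 × 1.628 = 402.1 kmol.
N₂ fed = 402.1 × 79/21 = 1513 kmol.
Fuel reacted = 0.783 × 38 → ξ = 29.75 kmol.
Outlet (n = n₀ + ν ξ):
  C₄H₁₀: 38 − 1(29.75) = 8.246
  O₂: 402.1 − 6.5(29.75) = 208.7
  N₂: 1513 (inert)
  CO₂: 0 + 4(29.75) = 119
  H₂O: 0 + 5(29.75) = 148.8
Total out = 8.246 + 208.7 + 1513 + 119 + 148.8 = 1997 kmol.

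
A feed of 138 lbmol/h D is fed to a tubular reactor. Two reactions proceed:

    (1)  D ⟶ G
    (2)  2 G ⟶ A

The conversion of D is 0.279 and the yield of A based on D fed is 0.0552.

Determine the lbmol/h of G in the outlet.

23.3 lbmol/h

Conversion of D: D consumed = 1ξ₁ = 0.279 × 138 → ξ₁ = 38.5 lbmol/h.
Yield of A: 1ξ₂ / 138 = 0.0552 → ξ₂ = 7.618 lbmol/h.
Outlet amounts (n = n₀ + Σ ν·ξ):
  D: 138 − 1(38.5) = 99.5
  G: 0 + 1(38.5) − 2(7.618) = 23.27
  A: 0 + 1(7.618) = 7.618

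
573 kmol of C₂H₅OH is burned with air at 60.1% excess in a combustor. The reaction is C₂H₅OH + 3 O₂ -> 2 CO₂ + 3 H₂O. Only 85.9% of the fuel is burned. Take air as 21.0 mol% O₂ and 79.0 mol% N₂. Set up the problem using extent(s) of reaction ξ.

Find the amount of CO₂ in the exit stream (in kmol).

Stoichiometric O₂ = 3 × 573 = 1719 kmol; O₂ fed = 1719 × 1.601 = 2752 kmol.
N₂ fed = 2752 × 79/21 = 10350 kmol.
Fuel reacted = 0.859 × 573 → ξ = 492.2 kmol.
Outlet (n = n₀ + ν ξ):
  C₂H₅OH: 573 − 1(492.2) = 80.79
  O₂: 2752 − 3(492.2) = 1275
  N₂: 10350 (inert)
  CO₂: 0 + 2(492.2) = 984.4
  H₂O: 0 + 3(492.2) = 1477

984 kmol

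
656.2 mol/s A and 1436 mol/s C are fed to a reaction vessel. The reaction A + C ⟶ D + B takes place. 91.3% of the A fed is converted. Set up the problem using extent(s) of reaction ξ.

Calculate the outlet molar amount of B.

A reacted = 0.913 × 656.2 = 599.1 mol/s; ν_A = −1, so ξ = 599.1/1 = 599.1 mol/s.
Outlet amounts (n = n₀ + ν ξ):
  A: 656.2 − 1(599.1) = 57.09
  C: 1436 − 1(599.1) = 836.9
  D: 0 + 1(599.1) = 599.1
  B: 0 + 1(599.1) = 599.1

599 mol/s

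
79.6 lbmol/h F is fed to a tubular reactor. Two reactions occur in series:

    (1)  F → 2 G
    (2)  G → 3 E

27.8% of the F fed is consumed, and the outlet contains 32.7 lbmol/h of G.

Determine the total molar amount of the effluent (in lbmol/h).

Conversion of F: F consumed = 1ξ₁ = 0.278 × 79.6 → ξ₁ = 22.13 lbmol/h.
G balance: n_G = 0 + 2ξ₁ − 1ξ₂ = 32.7 → ξ₂ = (2·22.13 − 32.7)/1 = 11.56 lbmol/h.
Outlet amounts (n = n₀ + Σ ν·ξ):
  F: 79.6 − 1(22.13) = 57.47
  G: 0 + 2(22.13) − 1(11.56) = 32.7
  E: 0 + 3(11.56) = 34.67
Total out = 57.47 + 32.7 + 34.67 = 124.8 lbmol/h.

125 lbmol/h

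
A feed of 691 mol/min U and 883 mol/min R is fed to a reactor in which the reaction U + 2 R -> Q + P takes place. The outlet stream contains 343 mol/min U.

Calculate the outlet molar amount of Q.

For U: n = n₀ − 1ξ → 343 = 691 − 1ξ, giving ξ = 348 mol/min.
Outlet amounts (n = n₀ + ν ξ):
  U: 691 − 1(348) = 343
  R: 883 − 2(348) = 187
  Q: 0 + 1(348) = 348
  P: 0 + 1(348) = 348

348 mol/min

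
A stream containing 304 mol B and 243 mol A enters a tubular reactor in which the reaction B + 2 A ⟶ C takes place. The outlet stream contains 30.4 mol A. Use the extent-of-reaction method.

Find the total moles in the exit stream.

For A: n = n₀ − 2ξ → 30.4 = 243 − 2ξ, giving ξ = 106.3 mol.
Outlet amounts (n = n₀ + ν ξ):
  B: 304 − 1(106.3) = 197.7
  A: 243 − 2(106.3) = 30.4
  C: 0 + 1(106.3) = 106.3
Total out = 197.7 + 30.4 + 106.3 = 334.4 mol.

334 mol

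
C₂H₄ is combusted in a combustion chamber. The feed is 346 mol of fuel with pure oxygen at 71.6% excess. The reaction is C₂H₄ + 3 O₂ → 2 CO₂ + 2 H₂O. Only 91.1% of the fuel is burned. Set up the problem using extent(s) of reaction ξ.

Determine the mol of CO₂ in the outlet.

Stoichiometric O₂ = 3 × 346 = 1038 mol; O₂ fed = 1038 × 1.716 = 1781 mol.
Fuel reacted = 0.911 × 346 → ξ = 315.2 mol.
Outlet (n = n₀ + ν ξ):
  C₂H₄: 346 − 1(315.2) = 30.79
  O₂: 1781 − 3(315.2) = 835.6
  CO₂: 0 + 2(315.2) = 630.4
  H₂O: 0 + 2(315.2) = 630.4

630 mol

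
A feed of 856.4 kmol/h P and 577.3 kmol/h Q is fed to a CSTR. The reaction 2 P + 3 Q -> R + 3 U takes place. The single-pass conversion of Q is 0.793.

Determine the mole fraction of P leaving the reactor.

0.43

Q reacted = 0.793 × 577.3 = 457.8 kmol/h; ν_Q = −3, so ξ = 457.8/3 = 152.6 kmol/h.
Outlet amounts (n = n₀ + ν ξ):
  P: 856.4 − 2(152.6) = 551.2
  Q: 577.3 − 3(152.6) = 119.5
  R: 0 + 1(152.6) = 152.6
  U: 0 + 3(152.6) = 457.8
Total out = 1281 kmol/h; y_P = 551.2 / 1281 = 0.4303.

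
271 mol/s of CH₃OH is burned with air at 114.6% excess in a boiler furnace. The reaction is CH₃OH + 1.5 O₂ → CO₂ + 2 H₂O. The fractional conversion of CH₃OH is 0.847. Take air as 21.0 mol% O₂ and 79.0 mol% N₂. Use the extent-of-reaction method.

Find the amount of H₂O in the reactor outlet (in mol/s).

Stoichiometric O₂ = 1.5 × 271 = 406.5 mol/s; O₂ fed = 406.5 × 2.146 = 872.3 mol/s.
N₂ fed = 872.3 × 79/21 = 3282 mol/s.
Fuel reacted = 0.847 × 271 → ξ = 229.5 mol/s.
Outlet (n = n₀ + ν ξ):
  CH₃OH: 271 − 1(229.5) = 41.46
  O₂: 872.3 − 1.5(229.5) = 528
  N₂: 3282 (inert)
  CO₂: 0 + 1(229.5) = 229.5
  H₂O: 0 + 2(229.5) = 459.1

459 mol/s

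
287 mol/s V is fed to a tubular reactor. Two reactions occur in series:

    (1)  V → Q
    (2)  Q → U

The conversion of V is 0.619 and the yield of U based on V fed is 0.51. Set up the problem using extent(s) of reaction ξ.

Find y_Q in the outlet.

0.109

Conversion of V: V consumed = 1ξ₁ = 0.619 × 287 → ξ₁ = 177.7 mol/s.
Yield of U: 1ξ₂ / 287 = 0.51 → ξ₂ = 146.4 mol/s.
Outlet amounts (n = n₀ + Σ ν·ξ):
  V: 287 − 1(177.7) = 109.3
  Q: 0 + 1(177.7) − 1(146.4) = 31.28
  U: 0 + 1(146.4) = 146.4
Total out = 287 mol/s; y_Q = 31.28 / 287 = 0.109.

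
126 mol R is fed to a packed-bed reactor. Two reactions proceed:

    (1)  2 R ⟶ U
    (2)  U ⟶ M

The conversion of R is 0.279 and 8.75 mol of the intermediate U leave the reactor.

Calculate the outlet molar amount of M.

8.83 mol

Conversion of R: R consumed = 2ξ₁ = 0.279 × 126 → ξ₁ = 17.58 mol.
U balance: n_U = 0 + 1ξ₁ − 1ξ₂ = 8.75 → ξ₂ = (1·17.58 − 8.75)/1 = 8.827 mol.
Outlet amounts (n = n₀ + Σ ν·ξ):
  R: 126 − 2(17.58) = 90.85
  U: 0 + 1(17.58) − 1(8.827) = 8.75
  M: 0 + 1(8.827) = 8.827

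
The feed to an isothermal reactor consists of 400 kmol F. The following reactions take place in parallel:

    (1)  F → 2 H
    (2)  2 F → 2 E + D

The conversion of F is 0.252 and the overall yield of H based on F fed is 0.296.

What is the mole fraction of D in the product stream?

Yield of H: 2ξ₁ / 400 = 0.296 → ξ₁ = 59.2 kmol.
Conversion of F: 1ξ₁ + 2ξ₂ = 0.252 × 400 = 100.8 → ξ₂ = 20.8 kmol.
Outlet amounts (n = n₀ + Σ ν·ξ):
  F: 400 − 1(59.2) − 2(20.8) = 299.2
  H: 0 + 2(59.2) = 118.4
  E: 0 + 2(20.8) = 41.6
  D: 0 + 1(20.8) = 20.8
Total out = 480 kmol; y_D = 20.8 / 480 = 0.04333.

0.0433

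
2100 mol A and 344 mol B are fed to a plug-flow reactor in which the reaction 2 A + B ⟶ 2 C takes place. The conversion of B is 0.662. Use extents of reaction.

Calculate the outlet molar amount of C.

B reacted = 0.662 × 344 = 227.7 mol; ν_B = −1, so ξ = 227.7/1 = 227.7 mol.
Outlet amounts (n = n₀ + ν ξ):
  A: 2100 − 2(227.7) = 1645
  B: 344 − 1(227.7) = 116.3
  C: 0 + 2(227.7) = 455.5

455 mol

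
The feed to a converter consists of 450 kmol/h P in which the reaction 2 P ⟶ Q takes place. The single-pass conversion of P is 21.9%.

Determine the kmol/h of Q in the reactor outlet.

49.3 kmol/h

P reacted = 0.219 × 450 = 98.55 kmol/h; ν_P = −2, so ξ = 98.55/2 = 49.27 kmol/h.
Outlet amounts (n = n₀ + ν ξ):
  P: 450 − 2(49.27) = 351.4
  Q: 0 + 1(49.27) = 49.27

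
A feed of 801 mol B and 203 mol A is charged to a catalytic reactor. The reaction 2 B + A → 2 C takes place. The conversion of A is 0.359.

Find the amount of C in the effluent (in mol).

A reacted = 0.359 × 203 = 72.88 mol; ν_A = −1, so ξ = 72.88/1 = 72.88 mol.
Outlet amounts (n = n₀ + ν ξ):
  B: 801 − 2(72.88) = 655.2
  A: 203 − 1(72.88) = 130.1
  C: 0 + 2(72.88) = 145.8

146 mol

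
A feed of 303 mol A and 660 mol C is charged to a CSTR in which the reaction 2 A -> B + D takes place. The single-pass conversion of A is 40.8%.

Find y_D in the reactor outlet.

A reacted = 0.408 × 303 = 123.6 mol; ν_A = −2, so ξ = 123.6/2 = 61.81 mol.
Outlet amounts (n = n₀ + ν ξ):
  A: 303 − 2(61.81) = 179.4
  B: 0 + 1(61.81) = 61.81
  D: 0 + 1(61.81) = 61.81
  C: 660 (inert)
Total out = 963 mol; y_D = 61.81 / 963 = 0.06419.

0.0642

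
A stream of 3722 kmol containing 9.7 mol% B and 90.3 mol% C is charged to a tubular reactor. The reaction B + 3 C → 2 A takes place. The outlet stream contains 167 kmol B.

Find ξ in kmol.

For B: n = n₀ − 1ξ → 167 = 361 − 1ξ, giving ξ = 194 kmol.
Outlet amounts (n = n₀ + ν ξ):
  B: 361 − 1(194) = 167
  C: 3361 − 3(194) = 2779
  A: 0 + 2(194) = 388.1

ξ = 194 kmol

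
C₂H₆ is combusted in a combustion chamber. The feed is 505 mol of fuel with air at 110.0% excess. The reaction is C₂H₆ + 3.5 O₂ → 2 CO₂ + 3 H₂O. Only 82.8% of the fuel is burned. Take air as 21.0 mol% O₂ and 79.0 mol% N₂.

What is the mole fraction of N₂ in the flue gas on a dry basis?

0.815

Stoichiometric O₂ = 3.5 × 505 = 1768 mol; O₂ fed = 1768 × 2.100 = 3712 mol.
N₂ fed = 3712 × 79/21 = 13960 mol.
Fuel reacted = 0.828 × 505 → ξ = 418.1 mol.
Outlet (n = n₀ + ν ξ):
  C₂H₆: 505 − 1(418.1) = 86.86
  O₂: 3712 − 3.5(418.1) = 2248
  N₂: 13960 (inert)
  CO₂: 0 + 2(418.1) = 836.3
  H₂O: 0 + 3(418.1) = 1254
Dry total = 17130 mol; y_N₂ (dry) = 13960 / 17130 = 0.8149.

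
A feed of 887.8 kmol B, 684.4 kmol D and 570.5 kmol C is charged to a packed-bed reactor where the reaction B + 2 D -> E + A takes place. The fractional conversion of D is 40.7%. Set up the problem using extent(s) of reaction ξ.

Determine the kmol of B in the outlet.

749 kmol

D reacted = 0.407 × 684.4 = 278.6 kmol; ν_D = −2, so ξ = 278.6/2 = 139.3 kmol.
Outlet amounts (n = n₀ + ν ξ):
  B: 887.8 − 1(139.3) = 748.5
  D: 684.4 − 2(139.3) = 405.8
  E: 0 + 1(139.3) = 139.3
  A: 0 + 1(139.3) = 139.3
  C: 570.5 (inert)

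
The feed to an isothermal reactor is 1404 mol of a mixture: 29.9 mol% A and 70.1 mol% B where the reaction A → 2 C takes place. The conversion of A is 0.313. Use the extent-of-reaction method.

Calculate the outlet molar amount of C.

A reacted = 0.313 × 419.8 = 131.4 mol; ν_A = −1, so ξ = 131.4/1 = 131.4 mol.
Outlet amounts (n = n₀ + ν ξ):
  A: 419.8 − 1(131.4) = 288.4
  C: 0 + 2(131.4) = 262.8
  B: 984.2 (inert)

263 mol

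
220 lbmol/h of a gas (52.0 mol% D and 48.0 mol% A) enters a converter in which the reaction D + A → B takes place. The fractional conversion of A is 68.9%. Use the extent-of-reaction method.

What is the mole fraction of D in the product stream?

A reacted = 0.689 × 105.6 = 72.76 lbmol/h; ν_A = −1, so ξ = 72.76/1 = 72.76 lbmol/h.
Outlet amounts (n = n₀ + ν ξ):
  D: 114.4 − 1(72.76) = 41.64
  A: 105.6 − 1(72.76) = 32.84
  B: 0 + 1(72.76) = 72.76
Total out = 147.2 lbmol/h; y_D = 41.64 / 147.2 = 0.2828.

0.283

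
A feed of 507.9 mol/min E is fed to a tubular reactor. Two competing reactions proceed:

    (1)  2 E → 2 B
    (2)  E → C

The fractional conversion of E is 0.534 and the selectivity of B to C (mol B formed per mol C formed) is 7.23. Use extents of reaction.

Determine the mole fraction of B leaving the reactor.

0.469

Conversion of E: E consumed = 0.534 × 507.9 = 271.2 mol/min = 2ξ₁ + 1ξ₂.
Selectivity: 2ξ₁ / (1ξ₂) = 7.23 → ξ₁ = 3.615 ξ₂.
Substitute: (2·3.615 + 1) ξ₂ = 271.2 → ξ₂ = 32.95 mol/min, ξ₁ = 119.1 mol/min.
Outlet amounts (n = n₀ + Σ ν·ξ):
  E: 507.9 − 2(119.1) − 1(32.95) = 236.7
  B: 0 + 2(119.1) = 238.3
  C: 0 + 1(32.95) = 32.95
Total out = 507.9 mol/min; y_B = 238.3 / 507.9 = 0.4691.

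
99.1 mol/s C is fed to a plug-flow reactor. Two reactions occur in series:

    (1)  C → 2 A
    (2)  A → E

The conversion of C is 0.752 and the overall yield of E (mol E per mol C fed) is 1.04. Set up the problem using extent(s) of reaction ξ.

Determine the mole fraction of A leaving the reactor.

Conversion of C: C consumed = 1ξ₁ = 0.752 × 99.1 → ξ₁ = 74.52 mol/s.
Yield of E: 1ξ₂ / 99.1 = 1.04 → ξ₂ = 103.1 mol/s.
Outlet amounts (n = n₀ + Σ ν·ξ):
  C: 99.1 − 1(74.52) = 24.58
  A: 0 + 2(74.52) − 1(103.1) = 45.98
  E: 0 + 1(103.1) = 103.1
Total out = 173.6 mol/s; y_A = 45.98 / 173.6 = 0.2648.

0.265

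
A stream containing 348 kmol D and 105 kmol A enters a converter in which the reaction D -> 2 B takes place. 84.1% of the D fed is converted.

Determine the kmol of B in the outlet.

585 kmol

D reacted = 0.841 × 348 = 292.7 kmol; ν_D = −1, so ξ = 292.7/1 = 292.7 kmol.
Outlet amounts (n = n₀ + ν ξ):
  D: 348 − 1(292.7) = 55.33
  B: 0 + 2(292.7) = 585.3
  A: 105 (inert)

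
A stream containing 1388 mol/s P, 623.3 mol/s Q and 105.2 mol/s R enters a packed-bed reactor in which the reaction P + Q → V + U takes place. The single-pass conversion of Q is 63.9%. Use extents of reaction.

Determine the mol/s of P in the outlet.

990 mol/s

Q reacted = 0.639 × 623.3 = 398.3 mol/s; ν_Q = −1, so ξ = 398.3/1 = 398.3 mol/s.
Outlet amounts (n = n₀ + ν ξ):
  P: 1388 − 1(398.3) = 989.7
  Q: 623.3 − 1(398.3) = 225
  V: 0 + 1(398.3) = 398.3
  U: 0 + 1(398.3) = 398.3
  R: 105.2 (inert)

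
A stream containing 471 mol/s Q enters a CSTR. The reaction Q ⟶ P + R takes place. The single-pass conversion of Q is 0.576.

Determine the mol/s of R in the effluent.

Q reacted = 0.576 × 471 = 271.3 mol/s; ν_Q = −1, so ξ = 271.3/1 = 271.3 mol/s.
Outlet amounts (n = n₀ + ν ξ):
  Q: 471 − 1(271.3) = 199.7
  P: 0 + 1(271.3) = 271.3
  R: 0 + 1(271.3) = 271.3

271 mol/s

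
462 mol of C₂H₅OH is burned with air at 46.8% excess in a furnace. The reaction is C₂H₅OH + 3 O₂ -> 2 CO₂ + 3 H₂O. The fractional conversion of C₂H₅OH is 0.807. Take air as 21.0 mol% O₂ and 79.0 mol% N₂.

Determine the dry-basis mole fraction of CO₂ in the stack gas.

0.0793

Stoichiometric O₂ = 3 × 462 = 1386 mol; O₂ fed = 1386 × 1.468 = 2035 mol.
N₂ fed = 2035 × 79/21 = 7654 mol.
Fuel reacted = 0.807 × 462 → ξ = 372.8 mol.
Outlet (n = n₀ + ν ξ):
  C₂H₅OH: 462 − 1(372.8) = 89.17
  O₂: 2035 − 3(372.8) = 916.1
  N₂: 7654 (inert)
  CO₂: 0 + 2(372.8) = 745.7
  H₂O: 0 + 3(372.8) = 1119
Dry total = 9405 mol; y_CO₂ (dry) = 745.7 / 9405 = 0.07928.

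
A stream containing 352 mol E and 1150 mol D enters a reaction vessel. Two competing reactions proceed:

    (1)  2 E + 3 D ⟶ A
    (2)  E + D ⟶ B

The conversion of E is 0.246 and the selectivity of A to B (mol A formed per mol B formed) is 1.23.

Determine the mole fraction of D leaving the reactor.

Conversion of E: E consumed = 0.246 × 352 = 86.59 mol = 2ξ₁ + 1ξ₂.
Selectivity: 1ξ₁ / (1ξ₂) = 1.23 → ξ₁ = 1.23 ξ₂.
Substitute: (2·1.23 + 1) ξ₂ = 86.59 → ξ₂ = 25.03 mol, ξ₁ = 30.78 mol.
Outlet amounts (n = n₀ + Σ ν·ξ):
  E: 352 − 2(30.78) − 1(25.03) = 265.4
  D: 1150 − 3(30.78) − 1(25.03) = 1033
  A: 0 + 1(30.78) = 30.78
  B: 0 + 1(25.03) = 25.03
Total out = 1354 mol; y_D = 1033 / 1354 = 0.7627.

0.763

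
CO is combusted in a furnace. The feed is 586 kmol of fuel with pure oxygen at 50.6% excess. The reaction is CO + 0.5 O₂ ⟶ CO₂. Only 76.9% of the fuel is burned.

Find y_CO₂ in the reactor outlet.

Stoichiometric O₂ = 0.5 × 586 = 293 kmol; O₂ fed = 293 × 1.506 = 441.3 kmol.
Fuel reacted = 0.769 × 586 → ξ = 450.6 kmol.
Outlet (n = n₀ + ν ξ):
  CO: 586 − 1(450.6) = 135.4
  O₂: 441.3 − 0.5(450.6) = 215.9
  CO₂: 0 + 1(450.6) = 450.6
Total out = 801.9 kmol; y_CO₂ = 450.6 / 801.9 = 0.5619.

0.562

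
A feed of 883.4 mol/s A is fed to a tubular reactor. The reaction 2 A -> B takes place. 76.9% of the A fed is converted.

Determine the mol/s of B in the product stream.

340 mol/s

A reacted = 0.769 × 883.4 = 679.3 mol/s; ν_A = −2, so ξ = 679.3/2 = 339.7 mol/s.
Outlet amounts (n = n₀ + ν ξ):
  A: 883.4 − 2(339.7) = 204.1
  B: 0 + 1(339.7) = 339.7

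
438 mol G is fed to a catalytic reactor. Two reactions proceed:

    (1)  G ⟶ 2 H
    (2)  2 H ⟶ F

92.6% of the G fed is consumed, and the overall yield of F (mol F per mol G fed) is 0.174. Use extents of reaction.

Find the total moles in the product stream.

767 mol

Conversion of G: G consumed = 1ξ₁ = 0.926 × 438 → ξ₁ = 405.6 mol.
Yield of F: 1ξ₂ / 438 = 0.174 → ξ₂ = 76.21 mol.
Outlet amounts (n = n₀ + Σ ν·ξ):
  G: 438 − 1(405.6) = 32.41
  H: 0 + 2(405.6) − 2(76.21) = 658.8
  F: 0 + 1(76.21) = 76.21
Total out = 32.41 + 658.8 + 76.21 = 767.4 mol.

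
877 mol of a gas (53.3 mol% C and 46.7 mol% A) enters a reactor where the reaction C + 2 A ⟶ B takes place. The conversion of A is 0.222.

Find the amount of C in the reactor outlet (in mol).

422 mol

A reacted = 0.222 × 409.6 = 90.92 mol; ν_A = −2, so ξ = 90.92/2 = 45.46 mol.
Outlet amounts (n = n₀ + ν ξ):
  C: 467.4 − 1(45.46) = 422
  A: 409.6 − 2(45.46) = 318.6
  B: 0 + 1(45.46) = 45.46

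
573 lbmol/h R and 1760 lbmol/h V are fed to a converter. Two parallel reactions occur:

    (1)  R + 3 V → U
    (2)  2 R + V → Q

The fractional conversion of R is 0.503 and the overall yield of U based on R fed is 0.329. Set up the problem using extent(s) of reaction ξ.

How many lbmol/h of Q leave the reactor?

49.9 lbmol/h

Yield of U: 1ξ₁ / 573 = 0.329 → ξ₁ = 188.5 lbmol/h.
Conversion of R: 1ξ₁ + 2ξ₂ = 0.503 × 573 = 288.2 → ξ₂ = 49.85 lbmol/h.
Outlet amounts (n = n₀ + Σ ν·ξ):
  R: 573 − 1(188.5) − 2(49.85) = 284.8
  V: 1760 − 3(188.5) − 1(49.85) = 1145
  U: 0 + 1(188.5) = 188.5
  Q: 0 + 1(49.85) = 49.85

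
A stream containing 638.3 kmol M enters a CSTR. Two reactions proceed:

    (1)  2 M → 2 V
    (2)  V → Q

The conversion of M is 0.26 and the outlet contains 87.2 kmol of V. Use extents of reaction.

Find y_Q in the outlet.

0.123

Conversion of M: M consumed = 2ξ₁ = 0.26 × 638.3 → ξ₁ = 82.98 kmol.
V balance: n_V = 0 + 2ξ₁ − 1ξ₂ = 87.2 → ξ₂ = (2·82.98 − 87.2)/1 = 78.76 kmol.
Outlet amounts (n = n₀ + Σ ν·ξ):
  M: 638.3 − 2(82.98) = 472.3
  V: 0 + 2(82.98) − 1(78.76) = 87.2
  Q: 0 + 1(78.76) = 78.76
Total out = 638.3 kmol; y_Q = 78.76 / 638.3 = 0.1234.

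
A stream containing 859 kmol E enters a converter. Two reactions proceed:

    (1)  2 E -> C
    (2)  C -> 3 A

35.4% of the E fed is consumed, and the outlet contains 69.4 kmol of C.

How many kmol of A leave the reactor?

248 kmol

Conversion of E: E consumed = 2ξ₁ = 0.354 × 859 → ξ₁ = 152 kmol.
C balance: n_C = 0 + 1ξ₁ − 1ξ₂ = 69.4 → ξ₂ = (1·152 − 69.4)/1 = 82.64 kmol.
Outlet amounts (n = n₀ + Σ ν·ξ):
  E: 859 − 2(152) = 554.9
  C: 0 + 1(152) − 1(82.64) = 69.4
  A: 0 + 3(82.64) = 247.9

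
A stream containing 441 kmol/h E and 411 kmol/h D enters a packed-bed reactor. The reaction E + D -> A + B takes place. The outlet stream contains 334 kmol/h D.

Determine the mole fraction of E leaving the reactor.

0.427

For D: n = n₀ − 1ξ → 334 = 411 − 1ξ, giving ξ = 77 kmol/h.
Outlet amounts (n = n₀ + ν ξ):
  E: 441 − 1(77) = 364
  D: 411 − 1(77) = 334
  A: 0 + 1(77) = 77
  B: 0 + 1(77) = 77
Total out = 852 kmol/h; y_E = 364 / 852 = 0.4272.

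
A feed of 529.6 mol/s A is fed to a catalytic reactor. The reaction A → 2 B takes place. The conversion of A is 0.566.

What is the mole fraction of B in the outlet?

0.723

A reacted = 0.566 × 529.6 = 299.8 mol/s; ν_A = −1, so ξ = 299.8/1 = 299.8 mol/s.
Outlet amounts (n = n₀ + ν ξ):
  A: 529.6 − 1(299.8) = 229.8
  B: 0 + 2(299.8) = 599.5
Total out = 829.4 mol/s; y_B = 599.5 / 829.4 = 0.7229.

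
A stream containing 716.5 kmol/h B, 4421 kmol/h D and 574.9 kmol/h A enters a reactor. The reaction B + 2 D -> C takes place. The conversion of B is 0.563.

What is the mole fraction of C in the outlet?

B reacted = 0.563 × 716.5 = 403.4 kmol/h; ν_B = −1, so ξ = 403.4/1 = 403.4 kmol/h.
Outlet amounts (n = n₀ + ν ξ):
  B: 716.5 − 1(403.4) = 313.1
  D: 4421 − 2(403.4) = 3614
  C: 0 + 1(403.4) = 403.4
  A: 574.9 (inert)
Total out = 4906 kmol/h; y_C = 403.4 / 4906 = 0.08223.

0.0822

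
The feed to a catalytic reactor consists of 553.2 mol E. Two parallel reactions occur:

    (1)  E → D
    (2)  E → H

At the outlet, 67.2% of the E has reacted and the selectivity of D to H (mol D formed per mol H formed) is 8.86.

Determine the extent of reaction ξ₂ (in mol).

Conversion of E: E consumed = 0.672 × 553.2 = 371.8 mol = 1ξ₁ + 1ξ₂.
Selectivity: 1ξ₁ / (1ξ₂) = 8.86 → ξ₁ = 8.86 ξ₂.
Substitute: (1·8.86 + 1) ξ₂ = 371.8 → ξ₂ = 37.7 mol, ξ₁ = 334 mol.
Outlet amounts (n = n₀ + Σ ν·ξ):
  E: 553.2 − 1(334) − 1(37.7) = 181.4
  D: 0 + 1(334) = 334
  H: 0 + 1(37.7) = 37.7

ξ₂ = 37.7 mol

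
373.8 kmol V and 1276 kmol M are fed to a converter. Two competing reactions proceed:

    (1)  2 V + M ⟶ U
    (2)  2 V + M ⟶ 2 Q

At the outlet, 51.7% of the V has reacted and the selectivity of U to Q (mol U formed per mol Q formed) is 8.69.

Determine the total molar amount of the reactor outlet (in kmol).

1460 kmol

Conversion of V: V consumed = 0.517 × 373.8 = 193.3 kmol = 2ξ₁ + 2ξ₂.
Selectivity: 1ξ₁ / (2ξ₂) = 8.69 → ξ₁ = 17.38 ξ₂.
Substitute: (2·17.38 + 2) ξ₂ = 193.3 → ξ₂ = 5.257 kmol, ξ₁ = 91.37 kmol.
Outlet amounts (n = n₀ + Σ ν·ξ):
  V: 373.8 − 2(91.37) − 2(5.257) = 180.5
  M: 1276 − 1(91.37) − 1(5.257) = 1179
  U: 0 + 1(91.37) = 91.37
  Q: 0 + 2(5.257) = 10.51
Total out = 180.5 + 1179 + 91.37 + 10.51 = 1462 kmol.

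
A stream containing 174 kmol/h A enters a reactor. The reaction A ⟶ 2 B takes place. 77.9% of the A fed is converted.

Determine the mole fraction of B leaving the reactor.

A reacted = 0.779 × 174 = 135.5 kmol/h; ν_A = −1, so ξ = 135.5/1 = 135.5 kmol/h.
Outlet amounts (n = n₀ + ν ξ):
  A: 174 − 1(135.5) = 38.45
  B: 0 + 2(135.5) = 271.1
Total out = 309.5 kmol/h; y_B = 271.1 / 309.5 = 0.8758.

0.876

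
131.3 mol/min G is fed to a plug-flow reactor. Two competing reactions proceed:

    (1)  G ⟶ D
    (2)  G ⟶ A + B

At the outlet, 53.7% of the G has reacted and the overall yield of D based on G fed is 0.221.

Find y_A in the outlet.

0.24

Yield of D: 1ξ₁ / 131.3 = 0.221 → ξ₁ = 29.02 mol/min.
Conversion of G: 1ξ₁ + 1ξ₂ = 0.537 × 131.3 = 70.51 → ξ₂ = 41.49 mol/min.
Outlet amounts (n = n₀ + Σ ν·ξ):
  G: 131.3 − 1(29.02) − 1(41.49) = 60.79
  D: 0 + 1(29.02) = 29.02
  A: 0 + 1(41.49) = 41.49
  B: 0 + 1(41.49) = 41.49
Total out = 172.8 mol/min; y_A = 41.49 / 172.8 = 0.2401.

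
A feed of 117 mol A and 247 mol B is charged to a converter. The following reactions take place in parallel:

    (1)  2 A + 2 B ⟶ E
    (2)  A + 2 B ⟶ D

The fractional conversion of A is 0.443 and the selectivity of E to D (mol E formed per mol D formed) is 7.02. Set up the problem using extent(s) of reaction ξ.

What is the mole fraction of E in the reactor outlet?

0.085

Conversion of A: A consumed = 0.443 × 117 = 51.83 mol = 2ξ₁ + 1ξ₂.
Selectivity: 1ξ₁ / (1ξ₂) = 7.02 → ξ₁ = 7.02 ξ₂.
Substitute: (2·7.02 + 1) ξ₂ = 51.83 → ξ₂ = 3.446 mol, ξ₁ = 24.19 mol.
Outlet amounts (n = n₀ + Σ ν·ξ):
  A: 117 − 2(24.19) − 1(3.446) = 65.17
  B: 247 − 2(24.19) − 2(3.446) = 191.7
  E: 0 + 1(24.19) = 24.19
  D: 0 + 1(3.446) = 3.446
Total out = 284.5 mol; y_E = 24.19 / 284.5 = 0.08503.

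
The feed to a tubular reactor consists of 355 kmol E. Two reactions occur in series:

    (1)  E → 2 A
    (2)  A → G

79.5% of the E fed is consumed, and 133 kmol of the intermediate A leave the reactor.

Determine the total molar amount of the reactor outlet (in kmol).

Conversion of E: E consumed = 1ξ₁ = 0.795 × 355 → ξ₁ = 282.2 kmol.
A balance: n_A = 0 + 2ξ₁ − 1ξ₂ = 133 → ξ₂ = (2·282.2 − 133)/1 = 431.5 kmol.
Outlet amounts (n = n₀ + Σ ν·ξ):
  E: 355 − 1(282.2) = 72.77
  A: 0 + 2(282.2) − 1(431.5) = 133
  G: 0 + 1(431.5) = 431.5
Total out = 72.77 + 133 + 431.5 = 637.2 kmol.

637 kmol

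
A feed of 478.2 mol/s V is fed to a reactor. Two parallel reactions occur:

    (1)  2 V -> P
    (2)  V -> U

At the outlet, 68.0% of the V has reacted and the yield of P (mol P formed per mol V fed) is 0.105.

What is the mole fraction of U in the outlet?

Yield of P: 1ξ₁ / 478.2 = 0.105 → ξ₁ = 50.21 mol/s.
Conversion of V: 2ξ₁ + 1ξ₂ = 0.68 × 478.2 = 325.2 → ξ₂ = 224.8 mol/s.
Outlet amounts (n = n₀ + Σ ν·ξ):
  V: 478.2 − 2(50.21) − 1(224.8) = 153
  P: 0 + 1(50.21) = 50.21
  U: 0 + 1(224.8) = 224.8
Total out = 428 mol/s; y_U = 224.8 / 428 = 0.5251.

0.525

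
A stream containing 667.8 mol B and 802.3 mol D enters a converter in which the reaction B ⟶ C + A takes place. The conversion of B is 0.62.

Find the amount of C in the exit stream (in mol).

B reacted = 0.62 × 667.8 = 414 mol; ν_B = −1, so ξ = 414/1 = 414 mol.
Outlet amounts (n = n₀ + ν ξ):
  B: 667.8 − 1(414) = 253.8
  C: 0 + 1(414) = 414
  A: 0 + 1(414) = 414
  D: 802.3 (inert)

414 mol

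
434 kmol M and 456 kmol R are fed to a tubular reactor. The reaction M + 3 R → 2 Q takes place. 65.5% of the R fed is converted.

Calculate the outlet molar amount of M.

334 kmol

R reacted = 0.655 × 456 = 298.7 kmol; ν_R = −3, so ξ = 298.7/3 = 99.56 kmol.
Outlet amounts (n = n₀ + ν ξ):
  M: 434 − 1(99.56) = 334.4
  R: 456 − 3(99.56) = 157.3
  Q: 0 + 2(99.56) = 199.1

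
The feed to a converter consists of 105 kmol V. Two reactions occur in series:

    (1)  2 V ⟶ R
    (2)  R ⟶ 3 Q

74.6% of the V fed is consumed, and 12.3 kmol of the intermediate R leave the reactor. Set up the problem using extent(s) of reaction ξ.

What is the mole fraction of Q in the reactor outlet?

0.674

Conversion of V: V consumed = 2ξ₁ = 0.746 × 105 → ξ₁ = 39.16 kmol.
R balance: n_R = 0 + 1ξ₁ − 1ξ₂ = 12.3 → ξ₂ = (1·39.16 − 12.3)/1 = 26.86 kmol.
Outlet amounts (n = n₀ + Σ ν·ξ):
  V: 105 − 2(39.16) = 26.67
  R: 0 + 1(39.16) − 1(26.86) = 12.3
  Q: 0 + 3(26.86) = 80.59
Total out = 119.6 kmol; y_Q = 80.59 / 119.6 = 0.6741.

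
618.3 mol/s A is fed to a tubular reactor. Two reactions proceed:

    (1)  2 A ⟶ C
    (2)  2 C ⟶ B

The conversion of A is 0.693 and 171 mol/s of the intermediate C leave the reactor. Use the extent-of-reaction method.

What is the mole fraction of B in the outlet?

Conversion of A: A consumed = 2ξ₁ = 0.693 × 618.3 → ξ₁ = 214.2 mol/s.
C balance: n_C = 0 + 1ξ₁ − 2ξ₂ = 171 → ξ₂ = (1·214.2 − 171)/2 = 21.62 mol/s.
Outlet amounts (n = n₀ + Σ ν·ξ):
  A: 618.3 − 2(214.2) = 189.8
  C: 0 + 1(214.2) − 2(21.62) = 171
  B: 0 + 1(21.62) = 21.62
Total out = 382.4 mol/s; y_B = 21.62 / 382.4 = 0.05653.

0.0565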